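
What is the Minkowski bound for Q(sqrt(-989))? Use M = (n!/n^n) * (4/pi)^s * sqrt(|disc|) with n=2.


d = -989, d mod 4 = 3, so disc(K) = 4d = -3956; |disc(K)| = 3956
Imaginary quadratic field, so n = 2, s = r2 = 1, r1 = 0
M = (n!/n^n) * (4/pi)^s * sqrt(|disc(K)|) = (2!/2^2) * (4/pi)^1 * sqrt(3956)
= 0.5 * 1.273240 * 62.896741
= 40.0413

40.0413


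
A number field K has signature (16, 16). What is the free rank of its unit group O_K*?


By Dirichlet's unit theorem:
rank = r1 + r2 - 1
= 16 + 16 - 1
= 31

31


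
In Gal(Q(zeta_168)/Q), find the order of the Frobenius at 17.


The Frobenius at p in Gal(Q(zeta_n)/Q) = (Z/nZ)* is the class of p, so its order is ord_168(17), the smallest k >= 1 with 17^k = 1 mod 168.
n = 168 = 2^3 * 3 * 7, phi(168) = 48; the order divides phi(n).
Divisors of 48: 1, 2, 3, 4, 6, 8, 12, 16, 24, 48
Repeated squaring mod 168: 17^1 = 17, 17^2 = 121, 17^4 = 25, 17^8 = 121, 17^16 = 25, 17^32 = 121
Test divisors in increasing order:
  k=1: 17^1 = 17 mod 168
  k=2: 17^2 = 121 mod 168
  k=3: 17^3 = 121 * 17 = 41 mod 168
  k=4: 17^4 = 25 mod 168
  k=6: 17^6 = 25 * 121 = 1 mod 168  <- first divisor giving 1
Order = 6

6


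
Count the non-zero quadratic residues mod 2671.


For prime p, the number of non-zero quadratic residues is (p-1)/2.
= (2671-1)/2
= 1335

1335


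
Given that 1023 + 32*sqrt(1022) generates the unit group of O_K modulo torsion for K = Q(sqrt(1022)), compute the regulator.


epsilon = 1023 + 32*sqrt(1022)
= 2045.9995
R = ln(2045.9995)
= 7.6236

7.6236


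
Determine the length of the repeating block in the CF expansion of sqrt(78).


Run the CF algorithm for sqrt(78).
a_0 = floor(sqrt(78)) = 8; set m_0=0, q_0=1.
Recurrence: m' = q*a - m,  q' = (d - m'^2)/q,  a' = floor((a_0 + m')/q').
  step 1: m=8, q=14, a=1
  step 2: m=6, q=3, a=4
  step 3: m=6, q=14, a=1
  step 4: m=8, q=1, a=16
a_4 = 2*a_0 = 16, so the period closes here.
sqrt(78) = [8; 1, 4, 1, 16]
Period length = 4

4


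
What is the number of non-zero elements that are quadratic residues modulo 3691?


For prime p, the number of non-zero quadratic residues is (p-1)/2.
= (3691-1)/2
= 1845

1845


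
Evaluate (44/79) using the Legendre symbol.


p = 79 is prime, so compute (44/79) with the reciprocity algorithm (Jacobi-symbol steps: pull out 2s via (2/n), flip via reciprocity, reduce):
  pull out 2: (2/79) = +1  (since 79 mod 8 = 7)
  pull out 2: (2/79) = +1  (since 79 mod 8 = 7)
  reciprocity: (11/79) -> -(79/11)
  reduce: (2/11)
  pull out 2: (2/11) = -1  (since 11 mod 8 = 3)
  (1/11) = 1
Product of signs = 1
(44/79) = 1

1


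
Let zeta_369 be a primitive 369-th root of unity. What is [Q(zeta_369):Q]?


The degree equals Euler's totient phi(369).
369 = 3^2 * 41
phi(369) = 240

240


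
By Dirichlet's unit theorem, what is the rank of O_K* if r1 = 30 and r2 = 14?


By Dirichlet's unit theorem:
rank = r1 + r2 - 1
= 30 + 14 - 1
= 43

43


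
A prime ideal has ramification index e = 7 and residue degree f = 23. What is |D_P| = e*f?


|D_P| = e * f
= 7 * 23
= 161

161


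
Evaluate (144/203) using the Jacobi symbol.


Compute (144/203) via quadratic reciprocity:
  pull out 2: (2/203) = -1  (since 203 mod 8 = 3)
  pull out 2: (2/203) = -1  (since 203 mod 8 = 3)
  pull out 2: (2/203) = -1  (since 203 mod 8 = 3)
  pull out 2: (2/203) = -1  (since 203 mod 8 = 3)
  reciprocity: (9/203) -> +(203/9)
  reduce: (5/9)
  reciprocity: (5/9) -> +(9/5)
  reduce: (4/5)
  pull out 2: (2/5) = -1  (since 5 mod 8 = 5)
  pull out 2: (2/5) = -1  (since 5 mod 8 = 5)
  (1/5) = 1
Product of signs = 1

1


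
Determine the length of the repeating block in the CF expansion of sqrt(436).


Run the CF algorithm for sqrt(436).
a_0 = floor(sqrt(436)) = 20; set m_0=0, q_0=1.
Recurrence: m' = q*a - m,  q' = (d - m'^2)/q,  a' = floor((a_0 + m')/q').
  step 1: m=20, q=36, a=1
  step 2: m=16, q=5, a=7
  step 3: m=19, q=15, a=2
  step 4: m=11, q=21, a=1
  step 5: m=10, q=16, a=1
  step 6: m=6, q=25, a=1
  step 7: m=19, q=3, a=13
  step 8: m=20, q=12, a=3
  step 9: m=16, q=15, a=2
  step 10: m=14, q=16, a=2
  step 11: m=18, q=7, a=5
  step 12: m=17, q=21, a=1
  step 13: m=4, q=20, a=1
  step 14: m=16, q=9, a=4
  step 15: m=20, q=4, a=10
  step 16: m=20, q=9, a=4
  step 17: m=16, q=20, a=1
  step 18: m=4, q=21, a=1
  step 19: m=17, q=7, a=5
  step 20: m=18, q=16, a=2
  step 21: m=14, q=15, a=2
  step 22: m=16, q=12, a=3
  step 23: m=20, q=3, a=13
  step 24: m=19, q=25, a=1
  step 25: m=6, q=16, a=1
  step 26: m=10, q=21, a=1
  step 27: m=11, q=15, a=2
  step 28: m=19, q=5, a=7
  step 29: m=16, q=36, a=1
  step 30: m=20, q=1, a=40
a_30 = 2*a_0 = 40, so the period closes here.
sqrt(436) = [20; 1, 7, 2, 1, 1, 1, 13, 3, 2, 2, 5, 1, 1, 4, 10, 4, 1, 1, 5, 2, 2, 3, 13, 1, 1, 1, 2, 7, 1, 40]
Period length = 30

30


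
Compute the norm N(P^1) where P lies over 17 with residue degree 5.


N(P^a) = p^(a*f)
= 17^(1*5)
= 17^5
= 1419857

1419857


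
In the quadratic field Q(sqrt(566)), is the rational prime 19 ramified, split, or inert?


K = Q(sqrt(566)). Since d mod 4 = 2, disc(K) = 2264.
Check p | disc: 2264 mod 19 = 3.
p does not divide disc. Compute Legendre symbol (d/p):
15^((19-1)/2) mod 19 = -1
(d/p) = -1, so p is inert: (p) stays prime with e=1, f=2, g=1.
Therefore p is inert.

inert


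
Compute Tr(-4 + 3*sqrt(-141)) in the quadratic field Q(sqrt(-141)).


Tr(a + b*sqrt(d)) = (a + b*sqrt(d)) + (a - b*sqrt(d)) = 2a
= 2 * (-4)
= -8

-8


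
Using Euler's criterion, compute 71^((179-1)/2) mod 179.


p = 179 is prime and the exponent is (p-1)/2 = 89, so by Euler's criterion 71^89 = (71/179) = +1 or -1 mod 179.
Compute by square-and-multiply:
  89 = 64 + 16 + 8 + 1 (binary 1011001)
  Repeated squaring mod 179: 71^1 = 71, 71^2 = 29, 71^4 = 125, 71^8 = 52, 71^16 = 19, 71^32 = 3, 71^64 = 9
  71^89 = 71^64 * 71^16 * 71^8 * 71^1 = 9 * 19 * 52 * 71 mod 179
    9 * 19 = 171 = 171 mod 179
    171 * 52 = 8892 = 121 mod 179
    121 * 71 = 8591 = 178 mod 179
  71^89 = 178 mod 179
Result 178 = p - 1 = -1 mod 179: 71 is a quadratic non-residue mod 179. As a residue in [0, p-1] the value is 178.
71^89 mod 179 = 178

178


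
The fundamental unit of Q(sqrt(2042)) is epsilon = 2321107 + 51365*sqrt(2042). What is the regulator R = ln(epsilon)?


epsilon = 2321107 + 51365*sqrt(2042)
= 4.6422e+06
R = ln(4.6422e+06)
= 15.3507

15.3507


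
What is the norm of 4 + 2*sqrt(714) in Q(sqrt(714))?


N(a + b*sqrt(d)) = a^2 - d*b^2
= (4)^2 - (714)*(2)^2
= 16 - 2856
= -2840

-2840


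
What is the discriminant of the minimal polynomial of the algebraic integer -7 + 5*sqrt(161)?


The element -7 + 5*sqrt(161) has minimal polynomial:
x^2 + 14*x - 3976
Discriminant = (14)^2 - 4*(-3976)
= 196 + 15904
= 16100

16100


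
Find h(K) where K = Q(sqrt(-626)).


K = Q(sqrt(-626)). d mod 4 = 2, so D = disc(K) = 4d = -2504
h(K) equals the number of primitive reduced positive-definite forms (a, b, c) = a*x^2 + b*x*y + c*y^2 with b^2 - 4ac = D,
where reduced means |b| <= a <= c, with b >= 0 whenever |b| = a or a = c, and primitive means gcd(a, b, c) = 1.
Reduced forces 3a^2 <= |D| = 2504, so 1 <= a <= 28; b must have the parity of D, and c = (b^2 - D)/(4a) must be an integer >= a.
Enumerate a = 1..28, b in [-a, a]:
  a=1: (1, 0, 626)  [1]
  a=2: (2, 0, 313)  [1]
  a=3: (3, -2, 209), (3, 2, 209)  [2]
  a=4: none
  a=5: (5, -4, 126), (5, 4, 126)  [2]
  a=6: (6, -4, 105), (6, 4, 105)  [2]
  a=7: (7, -4, 90), (7, 4, 90)  [2]
  a=8: none
  a=9: (9, -4, 70), (9, 4, 70)  [2]
  a=10: (10, -4, 63), (10, 4, 63)  [2]
  a=11: (11, -2, 57), (11, 2, 57)  [2]
  a=12..13: none
  a=14: (14, -4, 45), (14, 4, 45)  [2]
  a=15: (15, -14, 45), (15, -4, 42), (15, 4, 42), (15, 14, 45)  [4]
  a=16..17: none
  a=18: (18, -4, 35), (18, 4, 35)  [2]
  a=19: (19, -2, 33), (19, 2, 33)  [2]
  a=20: none
  a=21: (21, -10, 31), (21, -4, 30), (21, 4, 30), (21, 10, 31)  [4]
  a=22: (22, -20, 33), (22, 20, 33)  [2]
  a=23: (23, -16, 30), (23, 16, 30)  [2]
  a=24: none
  a=25: (25, -14, 27), (25, 14, 27)  [2]
  a=26..28: none
Total reduced forms: 1 + 1 + 2 + 2 + 2 + 2 + 2 + 2 + 2 + 2 + 4 + 2 + 2 + 4 + 2 + 2 + 2 = 36
h = 36

36


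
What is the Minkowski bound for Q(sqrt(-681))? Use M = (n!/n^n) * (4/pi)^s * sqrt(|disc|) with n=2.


d = -681, d mod 4 = 3, so disc(K) = 4d = -2724; |disc(K)| = 2724
Imaginary quadratic field, so n = 2, s = r2 = 1, r1 = 0
M = (n!/n^n) * (4/pi)^s * sqrt(|disc(K)|) = (2!/2^2) * (4/pi)^1 * sqrt(2724)
= 0.5 * 1.273240 * 52.191953
= 33.2264

33.2264


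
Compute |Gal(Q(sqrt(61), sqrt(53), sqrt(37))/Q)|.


The 3 square roots of distinct primes are multiplicatively independent over Q,
so [K:Q] = 2^3 and Gal(K/Q) is isomorphic to (Z/2Z)^3.
|Gal| = 2^3 = 8

8


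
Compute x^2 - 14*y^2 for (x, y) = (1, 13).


x^2 - d*y^2
= 1^2 - 14*13^2
= 1 - 2366
= -2365

-2365


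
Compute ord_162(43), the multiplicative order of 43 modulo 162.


We want ord_162(43), the smallest k >= 1 with 43^k = 1 mod 162.
n = 162 = 2 * 3^4, phi(162) = 54; the order divides phi(n).
Divisors of 54: 1, 2, 3, 6, 9, 18, 27, 54
Repeated squaring mod 162: 43^1 = 43, 43^2 = 67, 43^4 = 115, 43^8 = 103, 43^16 = 79, 43^32 = 85
Test divisors in increasing order:
  k=1: 43^1 = 43 mod 162
  k=2: 43^2 = 67 mod 162
  k=3: 43^3 = 67 * 43 = 127 mod 162
  k=6: 43^6 = 115 * 67 = 91 mod 162
  k=9: 43^9 = 103 * 43 = 55 mod 162
  k=18: 43^18 = 79 * 67 = 109 mod 162
  k=27: 43^27 = 79 * 103 * 67 * 43 = 1 mod 162  <- first divisor giving 1
Order = 27

27


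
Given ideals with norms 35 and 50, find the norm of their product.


N(IJ) = N(I) * N(J)
= 35 * 50
= 1750

1750


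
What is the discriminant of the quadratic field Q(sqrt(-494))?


For K = Q(sqrt(d)) with d squarefree: disc(K) = d if d = 1 mod 4, and disc(K) = 4d if d = 2 or 3 mod 4.
Here d = -494, and d mod 4 = 2.
d = 2 mod 4, not 1 (O_K = Z[sqrt(d)]), so disc(K) = 4d = 4 * (-494) = -1976

-1976


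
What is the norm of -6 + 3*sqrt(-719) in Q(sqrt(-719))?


N(a + b*sqrt(d)) = a^2 - d*b^2
= (-6)^2 - (-719)*(3)^2
= 36 + 6471
= 6507

6507


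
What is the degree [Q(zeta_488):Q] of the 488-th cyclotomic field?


The degree equals Euler's totient phi(488).
488 = 2^3 * 61
phi(488) = 240

240


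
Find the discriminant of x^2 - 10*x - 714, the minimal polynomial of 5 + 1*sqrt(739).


The element 5 + 1*sqrt(739) has minimal polynomial:
x^2 - 10*x - 714
Discriminant = (-10)^2 - 4*(-714)
= 100 + 2856
= 2956

2956


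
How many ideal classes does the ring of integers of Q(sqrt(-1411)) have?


K = Q(sqrt(-1411)). d mod 4 = 1, so D = disc(K) = d = -1411
h(K) equals the number of primitive reduced positive-definite forms (a, b, c) = a*x^2 + b*x*y + c*y^2 with b^2 - 4ac = D,
where reduced means |b| <= a <= c, with b >= 0 whenever |b| = a or a = c, and primitive means gcd(a, b, c) = 1.
Reduced forces 3a^2 <= |D| = 1411, so 1 <= a <= 21; b must have the parity of D, and c = (b^2 - D)/(4a) must be an integer >= a.
Enumerate a = 1..21, b in [-a, a]:
  a=1: (1, 1, 353)  [1]
  a=2..4: none
  a=5: (5, -3, 71), (5, 3, 71)  [2]
  a=6..16: none
  a=17: (17, 17, 25)  [1]
  a=18..21: none
Total reduced forms: 1 + 2 + 1 = 4
h = 4

4


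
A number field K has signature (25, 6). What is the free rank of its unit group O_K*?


By Dirichlet's unit theorem:
rank = r1 + r2 - 1
= 25 + 6 - 1
= 30

30


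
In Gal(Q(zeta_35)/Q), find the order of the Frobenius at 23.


The Frobenius at p in Gal(Q(zeta_n)/Q) = (Z/nZ)* is the class of p, so its order is ord_35(23), the smallest k >= 1 with 23^k = 1 mod 35.
n = 35 = 5 * 7, phi(35) = 24; the order divides phi(n).
Divisors of 24: 1, 2, 3, 4, 6, 8, 12, 24
Repeated squaring mod 35: 23^1 = 23, 23^2 = 4, 23^4 = 16, 23^8 = 11, 23^16 = 16
Test divisors in increasing order:
  k=1: 23^1 = 23 mod 35
  k=2: 23^2 = 4 mod 35
  k=3: 23^3 = 4 * 23 = 22 mod 35
  k=4: 23^4 = 16 mod 35
  k=6: 23^6 = 16 * 4 = 29 mod 35
  k=8: 23^8 = 11 mod 35
  k=12: 23^12 = 11 * 16 = 1 mod 35  <- first divisor giving 1
Order = 12

12


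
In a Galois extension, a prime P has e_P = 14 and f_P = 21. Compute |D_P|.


|D_P| = e * f
= 14 * 21
= 294

294


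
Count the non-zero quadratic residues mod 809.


For prime p, the number of non-zero quadratic residues is (p-1)/2.
= (809-1)/2
= 404

404


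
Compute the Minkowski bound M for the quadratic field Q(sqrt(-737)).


d = -737, d mod 4 = 3, so disc(K) = 4d = -2948; |disc(K)| = 2948
Imaginary quadratic field, so n = 2, s = r2 = 1, r1 = 0
M = (n!/n^n) * (4/pi)^s * sqrt(|disc(K)|) = (2!/2^2) * (4/pi)^1 * sqrt(2948)
= 0.5 * 1.273240 * 54.295488
= 34.5656

34.5656


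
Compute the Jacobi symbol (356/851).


Compute (356/851) via quadratic reciprocity:
  pull out 2: (2/851) = -1  (since 851 mod 8 = 3)
  pull out 2: (2/851) = -1  (since 851 mod 8 = 3)
  reciprocity: (89/851) -> +(851/89)
  reduce: (50/89)
  pull out 2: (2/89) = +1  (since 89 mod 8 = 1)
  reciprocity: (25/89) -> +(89/25)
  reduce: (14/25)
  pull out 2: (2/25) = +1  (since 25 mod 8 = 1)
  reciprocity: (7/25) -> +(25/7)
  reduce: (4/7)
  pull out 2: (2/7) = +1  (since 7 mod 8 = 7)
  pull out 2: (2/7) = +1  (since 7 mod 8 = 7)
  (1/7) = 1
Product of signs = 1

1


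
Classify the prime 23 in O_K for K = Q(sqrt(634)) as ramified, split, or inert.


K = Q(sqrt(634)). Since d mod 4 = 2, disc(K) = 2536.
Check p | disc: 2536 mod 23 = 6.
p does not divide disc. Compute Legendre symbol (d/p):
13^((23-1)/2) mod 23 = 1
(d/p) = 1, so p splits: (p) = P*P' with e=1, f=1, g=2.
Therefore p is split.

split


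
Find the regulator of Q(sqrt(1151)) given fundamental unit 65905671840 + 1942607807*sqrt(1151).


epsilon = 65905671840 + 1942607807*sqrt(1151)
= 1.3181e+11
R = ln(1.3181e+11)
= 25.6046

25.6046


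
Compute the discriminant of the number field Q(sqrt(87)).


For K = Q(sqrt(d)) with d squarefree: disc(K) = d if d = 1 mod 4, and disc(K) = 4d if d = 2 or 3 mod 4.
Here d = 87, and d mod 4 = 3.
d = 3 mod 4, not 1 (O_K = Z[sqrt(d)]), so disc(K) = 4d = 4 * (87) = 348

348


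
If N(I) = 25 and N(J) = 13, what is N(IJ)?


N(IJ) = N(I) * N(J)
= 25 * 13
= 325

325


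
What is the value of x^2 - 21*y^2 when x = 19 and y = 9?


x^2 - d*y^2
= 19^2 - 21*9^2
= 361 - 1701
= -1340

-1340


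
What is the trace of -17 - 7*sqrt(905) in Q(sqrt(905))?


Tr(a + b*sqrt(d)) = (a + b*sqrt(d)) + (a - b*sqrt(d)) = 2a
= 2 * (-17)
= -34

-34


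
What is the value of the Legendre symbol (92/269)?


p = 269 is prime, so compute (92/269) with the reciprocity algorithm (Jacobi-symbol steps: pull out 2s via (2/n), flip via reciprocity, reduce):
  pull out 2: (2/269) = -1  (since 269 mod 8 = 5)
  pull out 2: (2/269) = -1  (since 269 mod 8 = 5)
  reciprocity: (23/269) -> +(269/23)
  reduce: (16/23)
  pull out 2: (2/23) = +1  (since 23 mod 8 = 7)
  pull out 2: (2/23) = +1  (since 23 mod 8 = 7)
  pull out 2: (2/23) = +1  (since 23 mod 8 = 7)
  pull out 2: (2/23) = +1  (since 23 mod 8 = 7)
  (1/23) = 1
Product of signs = 1
(92/269) = 1

1


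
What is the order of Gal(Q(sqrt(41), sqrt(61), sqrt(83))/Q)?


The 3 square roots of distinct primes are multiplicatively independent over Q,
so [K:Q] = 2^3 and Gal(K/Q) is isomorphic to (Z/2Z)^3.
|Gal| = 2^3 = 8

8


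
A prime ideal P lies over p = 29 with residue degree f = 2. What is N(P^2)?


N(P^a) = p^(a*f)
= 29^(2*2)
= 29^4
= 707281

707281


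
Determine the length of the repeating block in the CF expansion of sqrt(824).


Run the CF algorithm for sqrt(824).
a_0 = floor(sqrt(824)) = 28; set m_0=0, q_0=1.
Recurrence: m' = q*a - m,  q' = (d - m'^2)/q,  a' = floor((a_0 + m')/q').
  step 1: m=28, q=40, a=1
  step 2: m=12, q=17, a=2
  step 3: m=22, q=20, a=2
  step 4: m=18, q=25, a=1
  step 5: m=7, q=31, a=1
  step 6: m=24, q=8, a=6
  step 7: m=24, q=31, a=1
  step 8: m=7, q=25, a=1
  step 9: m=18, q=20, a=2
  step 10: m=22, q=17, a=2
  step 11: m=12, q=40, a=1
  step 12: m=28, q=1, a=56
a_12 = 2*a_0 = 56, so the period closes here.
sqrt(824) = [28; 1, 2, 2, 1, 1, 6, 1, 1, 2, 2, 1, 56]
Period length = 12

12


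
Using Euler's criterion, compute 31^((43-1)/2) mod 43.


p = 43 is prime and the exponent is (p-1)/2 = 21, so by Euler's criterion 31^21 = (31/43) = +1 or -1 mod 43.
Compute by square-and-multiply:
  21 = 16 + 4 + 1 (binary 10101)
  Repeated squaring mod 43: 31^1 = 31, 31^2 = 15, 31^4 = 10, 31^8 = 14, 31^16 = 24
  31^21 = 31^16 * 31^4 * 31^1 = 24 * 10 * 31 mod 43
    24 * 10 = 240 = 25 mod 43
    25 * 31 = 775 = 1 mod 43
  31^21 = 1 mod 43
Result 1: 31 is a quadratic residue mod 43.
31^21 mod 43 = 1

1


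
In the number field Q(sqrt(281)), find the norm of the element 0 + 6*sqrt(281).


N(a + b*sqrt(d)) = a^2 - d*b^2
= (0)^2 - (281)*(6)^2
= 0 - 10116
= -10116

-10116


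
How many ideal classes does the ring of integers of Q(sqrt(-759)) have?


K = Q(sqrt(-759)). d mod 4 = 1, so D = disc(K) = d = -759
h(K) equals the number of primitive reduced positive-definite forms (a, b, c) = a*x^2 + b*x*y + c*y^2 with b^2 - 4ac = D,
where reduced means |b| <= a <= c, with b >= 0 whenever |b| = a or a = c, and primitive means gcd(a, b, c) = 1.
Reduced forces 3a^2 <= |D| = 759, so 1 <= a <= 15; b must have the parity of D, and c = (b^2 - D)/(4a) must be an integer >= a.
Enumerate a = 1..15, b in [-a, a]:
  a=1: (1, 1, 190)  [1]
  a=2: (2, -1, 95), (2, 1, 95)  [2]
  a=3: (3, 3, 64)  [1]
  a=4: (4, -3, 48), (4, 3, 48)  [2]
  a=5: (5, -1, 38), (5, 1, 38)  [2]
  a=6: (6, -3, 32), (6, 3, 32)  [2]
  a=7: (7, -5, 28), (7, 5, 28)  [2]
  a=8: (8, -3, 24), (8, 3, 24)  [2]
  a=9: none
  a=10: (10, -9, 21), (10, -1, 19), (10, 1, 19), (10, 9, 21)  [4]
  a=11: (11, 11, 20)  [1]
  a=12: (12, -3, 16), (12, 3, 16)  [2]
  a=13: none
  a=14: (14, -9, 15), (14, 5, 14), (14, 9, 15)  [3]
  a=15: none
Total reduced forms: 1 + 2 + 1 + 2 + 2 + 2 + 2 + 2 + 4 + 1 + 2 + 3 = 24
h = 24

24


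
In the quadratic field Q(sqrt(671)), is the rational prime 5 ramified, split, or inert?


K = Q(sqrt(671)). Since d mod 4 = 3, disc(K) = 2684.
Check p | disc: 2684 mod 5 = 4.
p does not divide disc. Compute Legendre symbol (d/p):
1^((5-1)/2) mod 5 = 1
(d/p) = 1, so p splits: (p) = P*P' with e=1, f=1, g=2.
Therefore p is split.

split


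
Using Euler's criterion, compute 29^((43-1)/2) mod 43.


p = 43 is prime and the exponent is (p-1)/2 = 21, so by Euler's criterion 29^21 = (29/43) = +1 or -1 mod 43.
Compute by square-and-multiply:
  21 = 16 + 4 + 1 (binary 10101)
  Repeated squaring mod 43: 29^1 = 29, 29^2 = 24, 29^4 = 17, 29^8 = 31, 29^16 = 15
  29^21 = 29^16 * 29^4 * 29^1 = 15 * 17 * 29 mod 43
    15 * 17 = 255 = 40 mod 43
    40 * 29 = 1160 = 42 mod 43
  29^21 = 42 mod 43
Result 42 = p - 1 = -1 mod 43: 29 is a quadratic non-residue mod 43. As a residue in [0, p-1] the value is 42.
29^21 mod 43 = 42

42


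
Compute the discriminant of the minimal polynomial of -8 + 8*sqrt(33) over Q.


The element -8 + 8*sqrt(33) has minimal polynomial:
x^2 + 16*x - 2048
Discriminant = (16)^2 - 4*(-2048)
= 256 + 8192
= 8448

8448


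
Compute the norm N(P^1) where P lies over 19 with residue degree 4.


N(P^a) = p^(a*f)
= 19^(1*4)
= 19^4
= 130321

130321


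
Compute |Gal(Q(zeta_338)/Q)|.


|Gal(Q(zeta_338)/Q)| = phi(338)
= 156

156


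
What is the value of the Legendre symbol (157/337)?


p = 337 is prime, so compute (157/337) with the reciprocity algorithm (Jacobi-symbol steps: pull out 2s via (2/n), flip via reciprocity, reduce):
  reciprocity: (157/337) -> +(337/157)
  reduce: (23/157)
  reciprocity: (23/157) -> +(157/23)
  reduce: (19/23)
  reciprocity: (19/23) -> -(23/19)
  reduce: (4/19)
  pull out 2: (2/19) = -1  (since 19 mod 8 = 3)
  pull out 2: (2/19) = -1  (since 19 mod 8 = 3)
  (1/19) = 1
Product of signs = -1
(157/337) = -1

-1


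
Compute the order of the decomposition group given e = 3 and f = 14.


|D_P| = e * f
= 3 * 14
= 42

42


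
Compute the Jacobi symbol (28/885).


Compute (28/885) via quadratic reciprocity:
  pull out 2: (2/885) = -1  (since 885 mod 8 = 5)
  pull out 2: (2/885) = -1  (since 885 mod 8 = 5)
  reciprocity: (7/885) -> +(885/7)
  reduce: (3/7)
  reciprocity: (3/7) -> -(7/3)
  reduce: (1/3)
  (1/3) = 1
Product of signs = -1

-1


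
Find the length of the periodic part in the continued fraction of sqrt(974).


Run the CF algorithm for sqrt(974).
a_0 = floor(sqrt(974)) = 31; set m_0=0, q_0=1.
Recurrence: m' = q*a - m,  q' = (d - m'^2)/q,  a' = floor((a_0 + m')/q').
  step 1: m=31, q=13, a=4
  step 2: m=21, q=41, a=1
  step 3: m=20, q=14, a=3
  step 4: m=22, q=35, a=1
  step 5: m=13, q=23, a=1
  step 6: m=10, q=38, a=1
  step 7: m=28, q=5, a=11
  step 8: m=27, q=49, a=1
  step 9: m=22, q=10, a=5
  step 10: m=28, q=19, a=3
  step 11: m=29, q=7, a=8
  step 12: m=27, q=35, a=1
  step 13: m=8, q=26, a=1
  step 14: m=18, q=25, a=1
  step 15: m=7, q=37, a=1
  step 16: m=30, q=2, a=30
  step 17: m=30, q=37, a=1
  step 18: m=7, q=25, a=1
  step 19: m=18, q=26, a=1
  step 20: m=8, q=35, a=1
  step 21: m=27, q=7, a=8
  step 22: m=29, q=19, a=3
  step 23: m=28, q=10, a=5
  step 24: m=22, q=49, a=1
  step 25: m=27, q=5, a=11
  step 26: m=28, q=38, a=1
  step 27: m=10, q=23, a=1
  step 28: m=13, q=35, a=1
  step 29: m=22, q=14, a=3
  step 30: m=20, q=41, a=1
  step 31: m=21, q=13, a=4
  step 32: m=31, q=1, a=62
a_32 = 2*a_0 = 62, so the period closes here.
sqrt(974) = [31; 4, 1, 3, 1, 1, 1, 11, 1, 5, 3, 8, 1, 1, 1, 1, 30, 1, 1, 1, 1, 8, 3, 5, 1, 11, 1, 1, 1, 3, 1, 4, 62]
Period length = 32

32


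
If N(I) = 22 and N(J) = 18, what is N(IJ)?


N(IJ) = N(I) * N(J)
= 22 * 18
= 396

396


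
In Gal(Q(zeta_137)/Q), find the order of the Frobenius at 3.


The Frobenius at p in Gal(Q(zeta_n)/Q) = (Z/nZ)* is the class of p, so its order is ord_137(3), the smallest k >= 1 with 3^k = 1 mod 137.
n = 137 = 137, phi(137) = 136; the order divides phi(n).
Divisors of 136: 1, 2, 4, 8, 17, 34, 68, 136
Repeated squaring mod 137: 3^1 = 3, 3^2 = 9, 3^4 = 81, 3^8 = 122, 3^16 = 88, 3^32 = 72, 3^64 = 115, 3^128 = 73
Test divisors in increasing order:
  k=1: 3^1 = 3 mod 137
  k=2: 3^2 = 9 mod 137
  k=4: 3^4 = 81 mod 137
  k=8: 3^8 = 122 mod 137
  k=17: 3^17 = 88 * 3 = 127 mod 137
  k=34: 3^34 = 72 * 9 = 100 mod 137
  k=68: 3^68 = 115 * 81 = 136 mod 137
  k=136: 3^136 = 73 * 122 = 1 mod 137  <- first divisor giving 1
Order = 136

136


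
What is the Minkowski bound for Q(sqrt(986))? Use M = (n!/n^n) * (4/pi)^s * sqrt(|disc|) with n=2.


d = 986, d mod 4 = 2, so disc(K) = 4d = 3944; |disc(K)| = 3944
Real quadratic field, so n = 2, s = r2 = 0, r1 = 2
M = (n!/n^n) * (4/pi)^s * sqrt(|disc(K)|) = (2!/2^2) * (4/pi)^0 * sqrt(3944)
= 0.5 * 1.000000 * 62.801274
= 31.4006

31.4006


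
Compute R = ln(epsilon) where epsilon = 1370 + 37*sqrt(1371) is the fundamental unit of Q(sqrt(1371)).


epsilon = 1370 + 37*sqrt(1371)
= 2739.9996
R = ln(2739.9996)
= 7.9157

7.9157


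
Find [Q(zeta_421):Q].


The degree equals Euler's totient phi(421).
421 = 421
phi(421) = 420

420


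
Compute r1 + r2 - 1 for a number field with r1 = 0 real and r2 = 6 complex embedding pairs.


By Dirichlet's unit theorem:
rank = r1 + r2 - 1
= 0 + 6 - 1
= 5

5


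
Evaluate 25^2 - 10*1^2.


x^2 - d*y^2
= 25^2 - 10*1^2
= 625 - 10
= 615

615


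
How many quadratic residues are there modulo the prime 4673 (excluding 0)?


For prime p, the number of non-zero quadratic residues is (p-1)/2.
= (4673-1)/2
= 2336

2336


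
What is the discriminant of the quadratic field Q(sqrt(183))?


For K = Q(sqrt(d)) with d squarefree: disc(K) = d if d = 1 mod 4, and disc(K) = 4d if d = 2 or 3 mod 4.
Here d = 183, and d mod 4 = 3.
d = 3 mod 4, not 1 (O_K = Z[sqrt(d)]), so disc(K) = 4d = 4 * (183) = 732

732


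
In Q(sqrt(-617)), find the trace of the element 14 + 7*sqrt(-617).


Tr(a + b*sqrt(d)) = (a + b*sqrt(d)) + (a - b*sqrt(d)) = 2a
= 2 * (14)
= 28

28


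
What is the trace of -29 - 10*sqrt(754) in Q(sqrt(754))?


Tr(a + b*sqrt(d)) = (a + b*sqrt(d)) + (a - b*sqrt(d)) = 2a
= 2 * (-29)
= -58

-58


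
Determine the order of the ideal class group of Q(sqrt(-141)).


K = Q(sqrt(-141)). d mod 4 = 3, so D = disc(K) = 4d = -564
h(K) equals the number of primitive reduced positive-definite forms (a, b, c) = a*x^2 + b*x*y + c*y^2 with b^2 - 4ac = D,
where reduced means |b| <= a <= c, with b >= 0 whenever |b| = a or a = c, and primitive means gcd(a, b, c) = 1.
Reduced forces 3a^2 <= |D| = 564, so 1 <= a <= 13; b must have the parity of D, and c = (b^2 - D)/(4a) must be an integer >= a.
Enumerate a = 1..13, b in [-a, a]:
  a=1: (1, 0, 141)  [1]
  a=2: (2, 2, 71)  [1]
  a=3: (3, 0, 47)  [1]
  a=4: none
  a=5: (5, -4, 29), (5, 4, 29)  [2]
  a=6: (6, 6, 25)  [1]
  a=7..9: none
  a=10: (10, -6, 15), (10, 6, 15)  [2]
  a=11..13: none
Total reduced forms: 1 + 1 + 1 + 2 + 1 + 2 = 8
h = 8

8


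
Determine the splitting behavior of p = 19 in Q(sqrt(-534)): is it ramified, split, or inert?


K = Q(sqrt(-534)). Since d mod 4 = 2, disc(K) = -2136.
Check p | disc: -2136 mod 19 = 11.
p does not divide disc. Compute Legendre symbol (d/p):
17^((19-1)/2) mod 19 = 1
(d/p) = 1, so p splits: (p) = P*P' with e=1, f=1, g=2.
Therefore p is split.

split


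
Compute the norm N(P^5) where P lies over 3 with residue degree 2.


N(P^a) = p^(a*f)
= 3^(5*2)
= 3^10
= 59049

59049


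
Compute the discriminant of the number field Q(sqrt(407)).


For K = Q(sqrt(d)) with d squarefree: disc(K) = d if d = 1 mod 4, and disc(K) = 4d if d = 2 or 3 mod 4.
Here d = 407, and d mod 4 = 3.
d = 3 mod 4, not 1 (O_K = Z[sqrt(d)]), so disc(K) = 4d = 4 * (407) = 1628

1628


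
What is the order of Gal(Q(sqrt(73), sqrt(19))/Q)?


The 2 square roots of distinct primes are multiplicatively independent over Q,
so [K:Q] = 2^2 and Gal(K/Q) is isomorphic to (Z/2Z)^2.
|Gal| = 2^2 = 4

4


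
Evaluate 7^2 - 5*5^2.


x^2 - d*y^2
= 7^2 - 5*5^2
= 49 - 125
= -76

-76


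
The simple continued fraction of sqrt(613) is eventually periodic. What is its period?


Run the CF algorithm for sqrt(613).
a_0 = floor(sqrt(613)) = 24; set m_0=0, q_0=1.
Recurrence: m' = q*a - m,  q' = (d - m'^2)/q,  a' = floor((a_0 + m')/q').
  step 1: m=24, q=37, a=1
  step 2: m=13, q=12, a=3
  step 3: m=23, q=7, a=6
  step 4: m=19, q=36, a=1
  step 5: m=17, q=9, a=4
  step 6: m=19, q=28, a=1
  step 7: m=9, q=19, a=1
  step 8: m=10, q=27, a=1
  step 9: m=17, q=12, a=3
  step 10: m=19, q=21, a=2
  step 11: m=23, q=4, a=11
  step 12: m=21, q=43, a=1
  step 13: m=22, q=3, a=15
  step 14: m=23, q=28, a=1
  step 15: m=5, q=21, a=1
  step 16: m=16, q=17, a=2
  step 17: m=18, q=17, a=2
  step 18: m=16, q=21, a=1
  step 19: m=5, q=28, a=1
  step 20: m=23, q=3, a=15
  step 21: m=22, q=43, a=1
  step 22: m=21, q=4, a=11
  step 23: m=23, q=21, a=2
  step 24: m=19, q=12, a=3
  step 25: m=17, q=27, a=1
  step 26: m=10, q=19, a=1
  step 27: m=9, q=28, a=1
  step 28: m=19, q=9, a=4
  step 29: m=17, q=36, a=1
  step 30: m=19, q=7, a=6
  step 31: m=23, q=12, a=3
  step 32: m=13, q=37, a=1
  step 33: m=24, q=1, a=48
a_33 = 2*a_0 = 48, so the period closes here.
sqrt(613) = [24; 1, 3, 6, 1, 4, 1, 1, 1, 3, 2, 11, 1, 15, 1, 1, 2, 2, 1, 1, 15, 1, 11, 2, 3, 1, 1, 1, 4, 1, 6, 3, 1, 48]
Period length = 33

33


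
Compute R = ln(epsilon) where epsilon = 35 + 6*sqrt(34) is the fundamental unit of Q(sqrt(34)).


epsilon = 35 + 6*sqrt(34)
= 69.9857
R = ln(69.9857)
= 4.2483

4.2483


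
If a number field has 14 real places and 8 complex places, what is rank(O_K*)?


By Dirichlet's unit theorem:
rank = r1 + r2 - 1
= 14 + 8 - 1
= 21

21


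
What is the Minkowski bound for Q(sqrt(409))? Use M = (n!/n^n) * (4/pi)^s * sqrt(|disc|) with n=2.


d = 409, d mod 4 = 1, so disc(K) = d = 409; |disc(K)| = 409
Real quadratic field, so n = 2, s = r2 = 0, r1 = 2
M = (n!/n^n) * (4/pi)^s * sqrt(|disc(K)|) = (2!/2^2) * (4/pi)^0 * sqrt(409)
= 0.5 * 1.000000 * 20.223748
= 10.1119

10.1119


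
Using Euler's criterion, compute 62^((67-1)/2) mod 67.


p = 67 is prime and the exponent is (p-1)/2 = 33, so by Euler's criterion 62^33 = (62/67) = +1 or -1 mod 67.
Compute by square-and-multiply:
  33 = 32 + 1 (binary 100001)
  Repeated squaring mod 67: 62^1 = 62, 62^2 = 25, 62^4 = 22, 62^8 = 15, 62^16 = 24, 62^32 = 40
  62^33 = 62^32 * 62^1 = 40 * 62 mod 67
    40 * 62 = 2480 = 1 mod 67
  62^33 = 1 mod 67
Result 1: 62 is a quadratic residue mod 67.
62^33 mod 67 = 1

1


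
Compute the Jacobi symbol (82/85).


Compute (82/85) via quadratic reciprocity:
  pull out 2: (2/85) = -1  (since 85 mod 8 = 5)
  reciprocity: (41/85) -> +(85/41)
  reduce: (3/41)
  reciprocity: (3/41) -> +(41/3)
  reduce: (2/3)
  pull out 2: (2/3) = -1  (since 3 mod 8 = 3)
  (1/3) = 1
Product of signs = 1

1


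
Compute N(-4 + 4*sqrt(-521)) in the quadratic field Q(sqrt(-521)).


N(a + b*sqrt(d)) = a^2 - d*b^2
= (-4)^2 - (-521)*(4)^2
= 16 + 8336
= 8352

8352


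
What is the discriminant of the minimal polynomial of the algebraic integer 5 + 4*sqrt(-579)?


The element 5 + 4*sqrt(-579) has minimal polynomial:
x^2 - 10*x + 9289
Discriminant = (-10)^2 - 4*(9289)
= 100 - 37156
= -37056

-37056


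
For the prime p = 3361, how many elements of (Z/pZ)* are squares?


For prime p, the number of non-zero quadratic residues is (p-1)/2.
= (3361-1)/2
= 1680

1680


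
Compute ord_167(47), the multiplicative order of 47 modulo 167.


We want ord_167(47), the smallest k >= 1 with 47^k = 1 mod 167.
n = 167 = 167, phi(167) = 166; the order divides phi(n).
Divisors of 166: 1, 2, 83, 166
Repeated squaring mod 167: 47^1 = 47, 47^2 = 38, 47^4 = 108, 47^8 = 141, 47^16 = 8, 47^32 = 64, 47^64 = 88, 47^128 = 62
Test divisors in increasing order:
  k=1: 47^1 = 47 mod 167
  k=2: 47^2 = 38 mod 167
  k=83: 47^83 = 88 * 8 * 38 * 47 = 1 mod 167  <- first divisor giving 1
Order = 83

83


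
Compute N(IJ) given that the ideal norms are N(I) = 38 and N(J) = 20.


N(IJ) = N(I) * N(J)
= 38 * 20
= 760

760


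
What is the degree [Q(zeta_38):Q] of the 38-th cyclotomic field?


The degree equals Euler's totient phi(38).
38 = 2 * 19
phi(38) = 18

18


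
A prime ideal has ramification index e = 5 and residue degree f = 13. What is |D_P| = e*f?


|D_P| = e * f
= 5 * 13
= 65

65


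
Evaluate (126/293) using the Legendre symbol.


p = 293 is prime, so compute (126/293) with the reciprocity algorithm (Jacobi-symbol steps: pull out 2s via (2/n), flip via reciprocity, reduce):
  pull out 2: (2/293) = -1  (since 293 mod 8 = 5)
  reciprocity: (63/293) -> +(293/63)
  reduce: (41/63)
  reciprocity: (41/63) -> +(63/41)
  reduce: (22/41)
  pull out 2: (2/41) = +1  (since 41 mod 8 = 1)
  reciprocity: (11/41) -> +(41/11)
  reduce: (8/11)
  pull out 2: (2/11) = -1  (since 11 mod 8 = 3)
  pull out 2: (2/11) = -1  (since 11 mod 8 = 3)
  pull out 2: (2/11) = -1  (since 11 mod 8 = 3)
  (1/11) = 1
Product of signs = 1
(126/293) = 1

1


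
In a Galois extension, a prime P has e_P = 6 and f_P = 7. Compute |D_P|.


|D_P| = e * f
= 6 * 7
= 42

42


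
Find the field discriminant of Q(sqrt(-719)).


For K = Q(sqrt(d)) with d squarefree: disc(K) = d if d = 1 mod 4, and disc(K) = 4d if d = 2 or 3 mod 4.
Here d = -719, and d mod 4 = 1.
d = 1 mod 4 (O_K = Z[(1+sqrt(d))/2]), so disc(K) = d = -719

-719


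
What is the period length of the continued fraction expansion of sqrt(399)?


Run the CF algorithm for sqrt(399).
a_0 = floor(sqrt(399)) = 19; set m_0=0, q_0=1.
Recurrence: m' = q*a - m,  q' = (d - m'^2)/q,  a' = floor((a_0 + m')/q').
  step 1: m=19, q=38, a=1
  step 2: m=19, q=1, a=38
a_2 = 2*a_0 = 38, so the period closes here.
sqrt(399) = [19; 1, 38]
Period length = 2

2


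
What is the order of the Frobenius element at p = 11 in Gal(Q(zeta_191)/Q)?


The Frobenius at p in Gal(Q(zeta_n)/Q) = (Z/nZ)* is the class of p, so its order is ord_191(11), the smallest k >= 1 with 11^k = 1 mod 191.
n = 191 = 191, phi(191) = 190; the order divides phi(n).
Divisors of 190: 1, 2, 5, 10, 19, 38, 95, 190
Repeated squaring mod 191: 11^1 = 11, 11^2 = 121, 11^4 = 125, 11^8 = 154, 11^16 = 32, 11^32 = 69, 11^64 = 177, 11^128 = 5
Test divisors in increasing order:
  k=1: 11^1 = 11 mod 191
  k=2: 11^2 = 121 mod 191
  k=5: 11^5 = 125 * 11 = 38 mod 191
  k=10: 11^10 = 154 * 121 = 107 mod 191
  k=19: 11^19 = 32 * 121 * 11 = 190 mod 191
  k=38: 11^38 = 69 * 125 * 121 = 1 mod 191  <- first divisor giving 1
Order = 38

38


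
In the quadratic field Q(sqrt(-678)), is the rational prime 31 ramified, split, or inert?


K = Q(sqrt(-678)). Since d mod 4 = 2, disc(K) = -2712.
Check p | disc: -2712 mod 31 = 16.
p does not divide disc. Compute Legendre symbol (d/p):
4^((31-1)/2) mod 31 = 1
(d/p) = 1, so p splits: (p) = P*P' with e=1, f=1, g=2.
Therefore p is split.

split


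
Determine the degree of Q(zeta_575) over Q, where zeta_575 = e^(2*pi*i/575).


The degree equals Euler's totient phi(575).
575 = 5^2 * 23
phi(575) = 440

440


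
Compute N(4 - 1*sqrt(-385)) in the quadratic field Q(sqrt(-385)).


N(a + b*sqrt(d)) = a^2 - d*b^2
= (4)^2 - (-385)*(-1)^2
= 16 + 385
= 401

401


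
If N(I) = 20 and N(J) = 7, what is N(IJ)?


N(IJ) = N(I) * N(J)
= 20 * 7
= 140

140


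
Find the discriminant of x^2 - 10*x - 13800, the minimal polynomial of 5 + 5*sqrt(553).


The element 5 + 5*sqrt(553) has minimal polynomial:
x^2 - 10*x - 13800
Discriminant = (-10)^2 - 4*(-13800)
= 100 + 55200
= 55300

55300


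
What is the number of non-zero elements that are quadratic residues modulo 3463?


For prime p, the number of non-zero quadratic residues is (p-1)/2.
= (3463-1)/2
= 1731

1731


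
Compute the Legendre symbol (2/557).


p = 557 is prime, so compute (2/557) with the reciprocity algorithm (Jacobi-symbol steps: pull out 2s via (2/n), flip via reciprocity, reduce):
  pull out 2: (2/557) = -1  (since 557 mod 8 = 5)
  (1/557) = 1
Product of signs = -1
(2/557) = -1

-1


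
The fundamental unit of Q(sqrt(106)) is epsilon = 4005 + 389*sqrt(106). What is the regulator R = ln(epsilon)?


epsilon = 4005 + 389*sqrt(106)
= 8010.0001
R = ln(8010.0001)
= 8.9884

8.9884


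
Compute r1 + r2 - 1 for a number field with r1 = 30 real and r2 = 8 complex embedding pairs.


By Dirichlet's unit theorem:
rank = r1 + r2 - 1
= 30 + 8 - 1
= 37

37


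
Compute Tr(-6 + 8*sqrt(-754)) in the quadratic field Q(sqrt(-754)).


Tr(a + b*sqrt(d)) = (a + b*sqrt(d)) + (a - b*sqrt(d)) = 2a
= 2 * (-6)
= -12

-12


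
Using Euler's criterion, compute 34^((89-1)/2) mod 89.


p = 89 is prime and the exponent is (p-1)/2 = 44, so by Euler's criterion 34^44 = (34/89) = +1 or -1 mod 89.
Compute by square-and-multiply:
  44 = 32 + 8 + 4 (binary 101100)
  Repeated squaring mod 89: 34^1 = 34, 34^2 = 88, 34^4 = 1, 34^8 = 1, 34^16 = 1, 34^32 = 1
  34^44 = 34^32 * 34^8 * 34^4 = 1 * 1 * 1 mod 89
    1 * 1 = 1 = 1 mod 89
    1 * 1 = 1 = 1 mod 89
  34^44 = 1 mod 89
Result 1: 34 is a quadratic residue mod 89.
34^44 mod 89 = 1

1


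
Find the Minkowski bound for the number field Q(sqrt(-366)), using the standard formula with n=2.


d = -366, d mod 4 = 2, so disc(K) = 4d = -1464; |disc(K)| = 1464
Imaginary quadratic field, so n = 2, s = r2 = 1, r1 = 0
M = (n!/n^n) * (4/pi)^s * sqrt(|disc(K)|) = (2!/2^2) * (4/pi)^1 * sqrt(1464)
= 0.5 * 1.273240 * 38.262253
= 24.3585

24.3585


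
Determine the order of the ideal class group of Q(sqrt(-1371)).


K = Q(sqrt(-1371)). d mod 4 = 1, so D = disc(K) = d = -1371
h(K) equals the number of primitive reduced positive-definite forms (a, b, c) = a*x^2 + b*x*y + c*y^2 with b^2 - 4ac = D,
where reduced means |b| <= a <= c, with b >= 0 whenever |b| = a or a = c, and primitive means gcd(a, b, c) = 1.
Reduced forces 3a^2 <= |D| = 1371, so 1 <= a <= 21; b must have the parity of D, and c = (b^2 - D)/(4a) must be an integer >= a.
Enumerate a = 1..21, b in [-a, a]:
  a=1: (1, 1, 343)  [1]
  a=2: none
  a=3: (3, 3, 115)  [1]
  a=4: none
  a=5: (5, -3, 69), (5, 3, 69)  [2]
  a=6: none
  a=7: (7, -1, 49), (7, 1, 49)  [2]
  a=8..10: none
  a=11: (11, -9, 33), (11, 9, 33)  [2]
  a=12..14: none
  a=15: (15, -3, 23), (15, 3, 23)  [2]
  a=16..18: none
  a=19: (19, -15, 21), (19, 15, 21)  [2]
  a=20..21: none
Total reduced forms: 1 + 1 + 2 + 2 + 2 + 2 + 2 = 12
h = 12

12


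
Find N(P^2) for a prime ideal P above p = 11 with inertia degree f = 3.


N(P^a) = p^(a*f)
= 11^(2*3)
= 11^6
= 1771561

1771561


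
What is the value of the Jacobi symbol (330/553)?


Compute (330/553) via quadratic reciprocity:
  pull out 2: (2/553) = +1  (since 553 mod 8 = 1)
  reciprocity: (165/553) -> +(553/165)
  reduce: (58/165)
  pull out 2: (2/165) = -1  (since 165 mod 8 = 5)
  reciprocity: (29/165) -> +(165/29)
  reduce: (20/29)
  pull out 2: (2/29) = -1  (since 29 mod 8 = 5)
  pull out 2: (2/29) = -1  (since 29 mod 8 = 5)
  reciprocity: (5/29) -> +(29/5)
  reduce: (4/5)
  pull out 2: (2/5) = -1  (since 5 mod 8 = 5)
  pull out 2: (2/5) = -1  (since 5 mod 8 = 5)
  (1/5) = 1
Product of signs = -1

-1


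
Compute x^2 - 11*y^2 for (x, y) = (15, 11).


x^2 - d*y^2
= 15^2 - 11*11^2
= 225 - 1331
= -1106

-1106


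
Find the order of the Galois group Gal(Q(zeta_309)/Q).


|Gal(Q(zeta_309)/Q)| = phi(309)
= 204

204


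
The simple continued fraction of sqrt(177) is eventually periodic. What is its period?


Run the CF algorithm for sqrt(177).
a_0 = floor(sqrt(177)) = 13; set m_0=0, q_0=1.
Recurrence: m' = q*a - m,  q' = (d - m'^2)/q,  a' = floor((a_0 + m')/q').
  step 1: m=13, q=8, a=3
  step 2: m=11, q=7, a=3
  step 3: m=10, q=11, a=2
  step 4: m=12, q=3, a=8
  step 5: m=12, q=11, a=2
  step 6: m=10, q=7, a=3
  step 7: m=11, q=8, a=3
  step 8: m=13, q=1, a=26
a_8 = 2*a_0 = 26, so the period closes here.
sqrt(177) = [13; 3, 3, 2, 8, 2, 3, 3, 26]
Period length = 8

8


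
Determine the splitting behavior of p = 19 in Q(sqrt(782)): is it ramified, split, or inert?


K = Q(sqrt(782)). Since d mod 4 = 2, disc(K) = 3128.
Check p | disc: 3128 mod 19 = 12.
p does not divide disc. Compute Legendre symbol (d/p):
3^((19-1)/2) mod 19 = -1
(d/p) = -1, so p is inert: (p) stays prime with e=1, f=2, g=1.
Therefore p is inert.

inert


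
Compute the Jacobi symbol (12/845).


Compute (12/845) via quadratic reciprocity:
  pull out 2: (2/845) = -1  (since 845 mod 8 = 5)
  pull out 2: (2/845) = -1  (since 845 mod 8 = 5)
  reciprocity: (3/845) -> +(845/3)
  reduce: (2/3)
  pull out 2: (2/3) = -1  (since 3 mod 8 = 3)
  (1/3) = 1
Product of signs = -1

-1


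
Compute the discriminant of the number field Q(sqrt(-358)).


For K = Q(sqrt(d)) with d squarefree: disc(K) = d if d = 1 mod 4, and disc(K) = 4d if d = 2 or 3 mod 4.
Here d = -358, and d mod 4 = 2.
d = 2 mod 4, not 1 (O_K = Z[sqrt(d)]), so disc(K) = 4d = 4 * (-358) = -1432

-1432


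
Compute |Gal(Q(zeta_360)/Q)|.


|Gal(Q(zeta_360)/Q)| = phi(360)
= 96

96


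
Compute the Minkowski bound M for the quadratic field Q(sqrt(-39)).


d = -39, d mod 4 = 1, so disc(K) = d = -39; |disc(K)| = 39
Imaginary quadratic field, so n = 2, s = r2 = 1, r1 = 0
M = (n!/n^n) * (4/pi)^s * sqrt(|disc(K)|) = (2!/2^2) * (4/pi)^1 * sqrt(39)
= 0.5 * 1.273240 * 6.244998
= 3.9757

3.9757


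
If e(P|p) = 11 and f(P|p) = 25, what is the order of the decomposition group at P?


|D_P| = e * f
= 11 * 25
= 275

275


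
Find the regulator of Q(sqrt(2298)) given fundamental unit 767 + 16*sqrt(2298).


epsilon = 767 + 16*sqrt(2298)
= 1533.9993
R = ln(1533.9993)
= 7.3356

7.3356


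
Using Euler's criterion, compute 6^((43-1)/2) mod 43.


p = 43 is prime and the exponent is (p-1)/2 = 21, so by Euler's criterion 6^21 = (6/43) = +1 or -1 mod 43.
Compute by square-and-multiply:
  21 = 16 + 4 + 1 (binary 10101)
  Repeated squaring mod 43: 6^1 = 6, 6^2 = 36, 6^4 = 6, 6^8 = 36, 6^16 = 6
  6^21 = 6^16 * 6^4 * 6^1 = 6 * 6 * 6 mod 43
    6 * 6 = 36 = 36 mod 43
    36 * 6 = 216 = 1 mod 43
  6^21 = 1 mod 43
Result 1: 6 is a quadratic residue mod 43.
6^21 mod 43 = 1

1


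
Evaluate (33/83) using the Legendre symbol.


p = 83 is prime, so compute (33/83) with the reciprocity algorithm (Jacobi-symbol steps: pull out 2s via (2/n), flip via reciprocity, reduce):
  reciprocity: (33/83) -> +(83/33)
  reduce: (17/33)
  reciprocity: (17/33) -> +(33/17)
  reduce: (16/17)
  pull out 2: (2/17) = +1  (since 17 mod 8 = 1)
  pull out 2: (2/17) = +1  (since 17 mod 8 = 1)
  pull out 2: (2/17) = +1  (since 17 mod 8 = 1)
  pull out 2: (2/17) = +1  (since 17 mod 8 = 1)
  (1/17) = 1
Product of signs = 1
(33/83) = 1

1
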